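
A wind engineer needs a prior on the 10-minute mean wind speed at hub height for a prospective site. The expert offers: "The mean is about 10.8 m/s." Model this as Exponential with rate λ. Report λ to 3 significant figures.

λ ≈ 0.0926

Exponential mean = 1/λ, so λ = 1/10.8 = 0.0926.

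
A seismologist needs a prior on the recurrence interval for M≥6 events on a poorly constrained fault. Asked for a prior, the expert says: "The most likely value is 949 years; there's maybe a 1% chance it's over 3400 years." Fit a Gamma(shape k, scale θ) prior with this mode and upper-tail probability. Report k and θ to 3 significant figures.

Gamma(k,θ) with k>1 has mode (k−1)θ, so θ = 949/(k−1).
Need P(X < 3400) = 0.99 with θ tied to k this way. Start at k = 2, θ = 949: P(X<3400) ≈ 0.873.
Too low — raise k to concentrate. Iterating converges to k ≈ 3.64.
Then θ = 949/(3.64−1) ≈ 359.

k ≈ 3.64, θ ≈ 359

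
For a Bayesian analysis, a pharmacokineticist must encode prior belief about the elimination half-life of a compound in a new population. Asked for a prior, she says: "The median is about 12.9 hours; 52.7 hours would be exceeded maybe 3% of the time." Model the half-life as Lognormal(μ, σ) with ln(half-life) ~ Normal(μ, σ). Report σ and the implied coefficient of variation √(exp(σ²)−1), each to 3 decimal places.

If T ~ Lognormal(μ,σ) then ln T ~ Normal(μ,σ), so the p-quantile of ln T is μ + z_p·σ.
ln(12.9) = 2.557 and ln(52.7) = 3.965; z_{0.5} = 0, z_{0.97} = 1.881.
σ = (3.965 − 2.557)/(1.881 − (0)) = 0.748.
μ = 2.557 − (0)·0.748 = 2.557.
CV = √(exp(σ²)−1) = √(exp(0.5599)−1) = 0.866.

σ ≈ 0.748, CV ≈ 0.866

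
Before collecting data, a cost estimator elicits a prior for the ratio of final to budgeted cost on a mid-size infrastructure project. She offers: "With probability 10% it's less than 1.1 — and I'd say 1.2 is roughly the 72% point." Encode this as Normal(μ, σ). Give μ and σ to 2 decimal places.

μ = 1.17, σ = 0.05

The p-quantile of Normal(μ,σ) is μ + z_p·σ, with z_{0.1} = -1.282 and z_{0.72} = 0.5828.
Eliminate σ: μ = (z₂·x₁ − z₁·x₂)/(z₂ − z₁) = (0.5828·1.1 − (-1.282)·1.2)/1.864 = 1.17.
Then σ = (x₂ − x₁)/(z₂ − z₁) = (1.2 − 1.1)/1.864 = 0.05.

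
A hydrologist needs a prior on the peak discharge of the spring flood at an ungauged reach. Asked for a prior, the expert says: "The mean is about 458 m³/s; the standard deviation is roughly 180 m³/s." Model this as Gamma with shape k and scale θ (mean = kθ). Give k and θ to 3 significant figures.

k ≈ 6.47, θ ≈ 70.7

For Gamma(k, scale θ): mean = kθ, variance = kθ², so CV = 1/√k.
CV = SD/mean = 180/458 = 0.393, hence k = 1/CV² = 6.47.
Then θ = mean/k = 458/6.47 = 70.7.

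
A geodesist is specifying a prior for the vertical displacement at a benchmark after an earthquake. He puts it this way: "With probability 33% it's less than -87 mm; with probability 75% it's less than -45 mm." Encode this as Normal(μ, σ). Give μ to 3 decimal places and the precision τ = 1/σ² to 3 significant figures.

μ = -70.420, τ = 0.000704

The p-quantile of Normal(μ,σ) is μ + z_p·σ, with z_{0.33} = -0.4399 and z_{0.75} = 0.6745.
Eliminate σ: μ = (z₂·x₁ − z₁·x₂)/(z₂ − z₁) = (0.6745·-87 − (-0.4399)·-45)/1.114 = -70.420.
Then σ = (x₂ − x₁)/(z₂ − z₁) = (-45 − -87)/1.114 = 37.688.
Precision τ = 1/σ² = 1/37.69² = 0.000704.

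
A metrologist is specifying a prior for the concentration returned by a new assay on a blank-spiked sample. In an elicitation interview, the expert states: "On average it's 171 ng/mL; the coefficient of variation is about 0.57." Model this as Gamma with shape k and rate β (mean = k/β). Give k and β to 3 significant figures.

k ≈ 3.08, β ≈ 0.018

For Gamma(k, rate β): mean = k/β, variance = k/β², so CV = 1/√k.
CV = 0.57, hence k = 1/CV² = 3.08.
Then β = k/mean = 3.08/171 = 0.018.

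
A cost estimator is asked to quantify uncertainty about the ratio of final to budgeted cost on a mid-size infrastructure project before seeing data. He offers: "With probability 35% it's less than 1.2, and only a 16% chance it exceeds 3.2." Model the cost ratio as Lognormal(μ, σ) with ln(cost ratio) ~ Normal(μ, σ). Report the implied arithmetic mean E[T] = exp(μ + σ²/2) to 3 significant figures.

If T ~ Lognormal(μ,σ) then ln T ~ Normal(μ,σ), so the p-quantile of ln T is μ + z_p·σ.
ln(1.2) = 0.1823 and ln(3.2) = 1.163; z_{0.35} = -0.3853, z_{0.84} = 0.9945.
σ = (1.163 − 0.1823)/(0.9945 − (-0.3853)) = 0.711.
μ = 0.1823 − (-0.3853)·0.711 = 0.456.
E[T] = exp(μ + σ²/2) = exp(0.456 + 0.2527) = 2.03.

E[T] ≈ 2.03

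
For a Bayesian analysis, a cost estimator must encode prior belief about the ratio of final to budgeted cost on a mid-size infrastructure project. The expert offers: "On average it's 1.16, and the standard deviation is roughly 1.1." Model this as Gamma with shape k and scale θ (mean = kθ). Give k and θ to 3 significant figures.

k ≈ 1.11, θ ≈ 1.04

For Gamma(k, scale θ): mean = kθ, variance = kθ², so CV = 1/√k.
CV = SD/mean = 1.1/1.16 = 0.9483, hence k = 1/CV² = 1.11.
Then θ = mean/k = 1.16/1.11 = 1.04.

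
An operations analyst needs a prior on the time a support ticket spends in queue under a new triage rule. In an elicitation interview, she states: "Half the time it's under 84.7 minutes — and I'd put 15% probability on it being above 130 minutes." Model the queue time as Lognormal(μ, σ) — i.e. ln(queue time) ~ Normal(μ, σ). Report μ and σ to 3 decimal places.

μ ≈ 4.439, σ ≈ 0.413

If T ~ Lognormal(μ,σ) then ln T ~ Normal(μ,σ), so the p-quantile of ln T is μ + z_p·σ.
ln(84.7) = 4.439 and ln(130) = 4.868; z_{0.5} = 0, z_{0.85} = 1.036.
σ = (4.868 − 4.439)/(1.036 − (0)) = 0.413.
μ = 4.439 − (0)·0.413 = 4.439.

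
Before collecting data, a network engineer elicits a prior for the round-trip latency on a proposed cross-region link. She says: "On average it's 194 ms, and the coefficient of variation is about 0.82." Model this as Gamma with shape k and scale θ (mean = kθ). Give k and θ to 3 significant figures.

For Gamma(k, scale θ): mean = kθ, variance = kθ², so CV = 1/√k.
CV = 0.82, hence k = 1/CV² = 1.49.
Then θ = mean/k = 194/1.49 = 130.

k ≈ 1.49, θ ≈ 130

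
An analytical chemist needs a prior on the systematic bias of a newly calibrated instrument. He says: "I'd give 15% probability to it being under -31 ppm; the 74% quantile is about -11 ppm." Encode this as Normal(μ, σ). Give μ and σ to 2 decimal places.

μ = -18.66, σ = 11.91

The p-quantile of Normal(μ,σ) is μ + z_p·σ, with z_{0.15} = -1.036 and z_{0.74} = 0.6433.
Eliminate σ: μ = (z₂·x₁ − z₁·x₂)/(z₂ − z₁) = (0.6433·-31 − (-1.036)·-11)/1.68 = -18.66.
Then σ = (x₂ − x₁)/(z₂ − z₁) = (-11 − -31)/1.68 = 11.91.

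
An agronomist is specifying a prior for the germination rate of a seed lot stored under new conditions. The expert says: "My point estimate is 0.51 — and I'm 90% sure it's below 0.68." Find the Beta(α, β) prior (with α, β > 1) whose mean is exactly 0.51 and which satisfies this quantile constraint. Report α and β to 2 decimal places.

α ≈ 7.03, β ≈ 6.76

With mean 0.51 fixed, write α = 0.51s, β = 0.49s where s = α+β.
Need P(θ < 0.68) = 0.9 under Beta(0.51s, 0.49s). Normal approximation: (q−m)/√(m(1−m)/s) ≈ z_{0.9} = 1.28, so s ≈ 0.51·0.49·(1.28)²/(0.68−0.51)² = 14.2.
At s = 14.2: P(θ<0.68) ≈ 0.903. Adjusting to match 0.9 gives s ≈ 13.79.
So α = 0.51·13.79 ≈ 7.03, β = 0.49·13.79 ≈ 6.76.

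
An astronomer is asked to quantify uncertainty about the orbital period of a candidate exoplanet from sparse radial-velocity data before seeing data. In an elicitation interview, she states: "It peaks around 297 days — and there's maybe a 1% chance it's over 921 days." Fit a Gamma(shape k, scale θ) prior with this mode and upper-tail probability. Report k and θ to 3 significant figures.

Gamma(k,θ) with k>1 has mode (k−1)θ, so θ = 297/(k−1).
Need P(X < 921) = 0.99 with θ tied to k this way. Start at k = 2, θ = 297: P(X<921) ≈ 0.815.
Too low — raise k to concentrate. Iterating converges to k ≈ 4.49.
Then θ = 297/(4.49−1) ≈ 85.2.

k ≈ 4.49, θ ≈ 85.2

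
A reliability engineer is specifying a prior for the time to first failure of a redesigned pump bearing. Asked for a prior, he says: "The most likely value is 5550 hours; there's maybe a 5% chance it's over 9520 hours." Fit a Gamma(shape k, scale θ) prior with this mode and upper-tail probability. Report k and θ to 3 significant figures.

Gamma(k,θ) with k>1 has mode (k−1)θ, so θ = 5550/(k−1).
Need P(X < 9520) = 0.95 with θ tied to k this way. Start at k = 2, θ = 5550: P(X<9520) ≈ 0.511.
Too low — raise k to concentrate. Iterating converges to k ≈ 10.6.
Then θ = 5550/(10.6−1) ≈ 579.

k ≈ 10.6, θ ≈ 579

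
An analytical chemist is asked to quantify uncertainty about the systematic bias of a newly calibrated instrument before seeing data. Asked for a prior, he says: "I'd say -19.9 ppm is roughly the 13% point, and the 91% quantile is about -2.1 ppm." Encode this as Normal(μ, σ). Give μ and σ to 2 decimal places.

μ = -11.77, σ = 7.21

The p-quantile of Normal(μ,σ) is μ + z_p·σ, with z_{0.13} = -1.126 and z_{0.91} = 1.341.
Eliminate σ: μ = (z₂·x₁ − z₁·x₂)/(z₂ − z₁) = (1.341·-19.9 − (-1.126)·-2.1)/2.467 = -11.77.
Then σ = (x₂ − x₁)/(z₂ − z₁) = (-2.1 − -19.9)/2.467 = 7.21.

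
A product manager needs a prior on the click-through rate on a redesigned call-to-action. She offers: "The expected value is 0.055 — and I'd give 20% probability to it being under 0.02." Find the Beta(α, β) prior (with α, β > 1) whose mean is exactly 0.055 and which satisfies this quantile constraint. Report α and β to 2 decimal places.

With mean 0.055 fixed, write α = 0.055s, β = 0.945s where s = α+β.
Need P(θ < 0.02) = 0.2 under Beta(0.055s, 0.945s). Normal approximation: (q−m)/√(m(1−m)/s) ≈ z_{0.2} = -0.842, so s ≈ 0.055·0.945·(-0.842)²/(0.02−0.055)² = 30.1.
At s = 30.1: P(θ<0.02) ≈ 0.192. Adjusting to match 0.2 gives s ≈ 28.89.
So α = 0.055·28.89 ≈ 1.59, β = 0.945·28.89 ≈ 27.30.

α ≈ 1.59, β ≈ 27.30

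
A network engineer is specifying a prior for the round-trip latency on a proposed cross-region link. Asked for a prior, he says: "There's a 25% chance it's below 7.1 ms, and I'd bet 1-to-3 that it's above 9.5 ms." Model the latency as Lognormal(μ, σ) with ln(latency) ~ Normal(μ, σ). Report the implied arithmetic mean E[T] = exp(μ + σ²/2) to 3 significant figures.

E[T] ≈ 8.41 ms

If T ~ Lognormal(μ,σ) then ln T ~ Normal(μ,σ), so the p-quantile of ln T is μ + z_p·σ.
ln(7.1) = 1.96 and ln(9.5) = 2.251; z_{0.25} = -0.6745, z_{0.75} = 0.6745.
σ = (2.251 − 1.96)/(0.6745 − (-0.6745)) = 0.216.
μ = 1.96 − (-0.6745)·0.216 = 2.106.
E[T] = exp(μ + σ²/2) = exp(2.106 + 0.0233) = 8.41 ms.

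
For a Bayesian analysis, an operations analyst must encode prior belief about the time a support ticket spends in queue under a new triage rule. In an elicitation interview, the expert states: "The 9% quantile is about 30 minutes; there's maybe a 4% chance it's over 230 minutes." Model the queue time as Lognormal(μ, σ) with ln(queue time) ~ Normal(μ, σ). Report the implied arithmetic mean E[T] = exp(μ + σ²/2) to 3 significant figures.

E[T] ≈ 90.2 minutes

If T ~ Lognormal(μ,σ) then ln T ~ Normal(μ,σ), so the p-quantile of ln T is μ + z_p·σ.
ln(30) = 3.401 and ln(230) = 5.438; z_{0.09} = -1.341, z_{0.96} = 1.751.
σ = (5.438 − 3.401)/(1.751 − (-1.341)) = 0.659.
μ = 3.401 − (-1.341)·0.659 = 4.285.
E[T] = exp(μ + σ²/2) = exp(4.285 + 0.2171) = 90.2 minutes.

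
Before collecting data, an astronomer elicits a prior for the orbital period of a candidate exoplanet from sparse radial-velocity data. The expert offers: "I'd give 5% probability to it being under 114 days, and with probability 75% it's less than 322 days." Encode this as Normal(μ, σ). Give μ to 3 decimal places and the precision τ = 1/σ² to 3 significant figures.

μ = 261.511, τ = 0.000124

The p-quantile of Normal(μ,σ) is μ + z_p·σ, with z_{0.05} = -1.645 and z_{0.75} = 0.6745.
Eliminate σ: μ = (z₂·x₁ − z₁·x₂)/(z₂ − z₁) = (0.6745·114 − (-1.645)·322)/2.319 = 261.511.
Then σ = (x₂ − x₁)/(z₂ − z₁) = (322 − 114)/2.319 = 89.681.
Precision τ = 1/σ² = 1/89.68² = 0.000124.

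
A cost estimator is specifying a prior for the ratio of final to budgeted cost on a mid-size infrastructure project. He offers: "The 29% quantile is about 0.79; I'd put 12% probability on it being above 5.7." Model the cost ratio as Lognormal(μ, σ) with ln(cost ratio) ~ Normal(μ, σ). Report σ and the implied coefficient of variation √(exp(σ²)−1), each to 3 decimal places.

If T ~ Lognormal(μ,σ) then ln T ~ Normal(μ,σ), so the p-quantile of ln T is μ + z_p·σ.
ln(0.79) = -0.2357 and ln(5.7) = 1.74; z_{0.29} = -0.5534, z_{0.88} = 1.175.
σ = (1.74 − -0.2357)/(1.175 − (-0.5534)) = 1.143.
μ = -0.2357 − (-0.5534)·1.143 = 0.397.
CV = √(exp(σ²)−1) = √(exp(1.3073)−1) = 1.642.

σ ≈ 1.143, CV ≈ 1.642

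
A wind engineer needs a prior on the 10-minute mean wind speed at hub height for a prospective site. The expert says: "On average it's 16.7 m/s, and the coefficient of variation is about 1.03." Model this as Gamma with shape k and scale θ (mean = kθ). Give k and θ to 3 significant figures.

k ≈ 0.943, θ ≈ 17.7

For Gamma(k, scale θ): mean = kθ, variance = kθ², so CV = 1/√k.
CV = 1.03, hence k = 1/CV² = 0.943.
Then θ = mean/k = 16.7/0.943 = 17.7.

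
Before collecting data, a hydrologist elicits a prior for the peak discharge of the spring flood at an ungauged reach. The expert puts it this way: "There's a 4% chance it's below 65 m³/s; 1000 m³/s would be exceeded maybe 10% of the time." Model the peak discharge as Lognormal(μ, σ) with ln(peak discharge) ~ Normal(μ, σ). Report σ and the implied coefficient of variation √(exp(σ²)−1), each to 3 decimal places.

If T ~ Lognormal(μ,σ) then ln T ~ Normal(μ,σ), so the p-quantile of ln T is μ + z_p·σ.
ln(65) = 4.174 and ln(1000) = 6.908; z_{0.04} = -1.751, z_{0.9} = 1.282.
σ = (6.908 − 4.174)/(1.282 − (-1.751)) = 0.901.
μ = 4.174 − (-1.751)·0.901 = 5.753.
CV = √(exp(σ²)−1) = √(exp(0.8126)−1) = 1.120.

σ ≈ 0.901, CV ≈ 1.120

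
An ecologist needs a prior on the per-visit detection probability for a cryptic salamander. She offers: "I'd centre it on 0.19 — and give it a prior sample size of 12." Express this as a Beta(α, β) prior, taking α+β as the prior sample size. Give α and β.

Under the effective-sample-size interpretation, Beta(α, β) has prior mean α/(α+β) and prior sample size α+β.
So α+β = 12 and α/(α+β) = 0.19, giving α = 0.19·12 = 2.28 and β = 12 − 2.28 = 9.72.

α = 2.28, β = 9.72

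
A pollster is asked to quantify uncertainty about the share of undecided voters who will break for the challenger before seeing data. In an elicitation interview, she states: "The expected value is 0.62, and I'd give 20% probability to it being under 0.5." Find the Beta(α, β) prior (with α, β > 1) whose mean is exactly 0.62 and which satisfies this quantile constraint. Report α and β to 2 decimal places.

With mean 0.62 fixed, write α = 0.62s, β = 0.38s where s = α+β.
Need P(θ < 0.5) = 0.2 under Beta(0.62s, 0.38s). Normal approximation: (q−m)/√(m(1−m)/s) ≈ z_{0.2} = -0.842, so s ≈ 0.62·0.38·(-0.842)²/(0.5−0.62)² = 11.6.
At s = 11.6: P(θ<0.5) ≈ 0.197. Adjusting to match 0.2 gives s ≈ 11.29.
So α = 0.62·11.29 ≈ 7.00, β = 0.38·11.29 ≈ 4.29.

α ≈ 7.00, β ≈ 4.29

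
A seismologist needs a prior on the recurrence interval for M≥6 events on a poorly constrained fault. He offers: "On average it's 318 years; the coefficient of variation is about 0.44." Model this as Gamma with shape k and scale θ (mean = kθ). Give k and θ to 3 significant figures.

For Gamma(k, scale θ): mean = kθ, variance = kθ², so CV = 1/√k.
CV = 0.44, hence k = 1/CV² = 5.17.
Then θ = mean/k = 318/5.17 = 61.6.

k ≈ 5.17, θ ≈ 61.6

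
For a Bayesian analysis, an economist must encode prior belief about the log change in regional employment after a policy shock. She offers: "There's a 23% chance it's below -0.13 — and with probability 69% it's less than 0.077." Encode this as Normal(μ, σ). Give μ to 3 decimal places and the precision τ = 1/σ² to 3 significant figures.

μ = -0.006, τ = 35.6

The p-quantile of Normal(μ,σ) is μ + z_p·σ, with z_{0.23} = -0.7388 and z_{0.69} = 0.4959.
Eliminate σ: μ = (z₂·x₁ − z₁·x₂)/(z₂ − z₁) = (0.4959·-0.13 − (-0.7388)·0.077)/1.235 = -0.006.
Then σ = (x₂ − x₁)/(z₂ − z₁) = (0.077 − -0.13)/1.235 = 0.168.
Precision τ = 1/σ² = 1/0.1677² = 35.6.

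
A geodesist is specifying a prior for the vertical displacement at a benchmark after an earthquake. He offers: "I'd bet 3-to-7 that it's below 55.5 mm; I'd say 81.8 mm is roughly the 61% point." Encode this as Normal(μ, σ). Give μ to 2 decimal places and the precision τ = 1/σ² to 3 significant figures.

For Normal(μ,σ), the p-quantile is μ + z_p·σ. Here z_{0.3} = -0.5244, z_{0.61} = 0.2793.
So 55.5 = μ − 0.5244σ and 81.8 = μ + 0.2793σ.
Subtracting: σ = (81.8 − 55.5)/(0.2793 − (-0.5244)) = 32.72.
Then μ = 55.5 − (-0.5244)·32.72 = 72.66.
Precision τ = 1/σ² = 1/32.72² = 0.000934.

μ = 72.66, τ = 0.000934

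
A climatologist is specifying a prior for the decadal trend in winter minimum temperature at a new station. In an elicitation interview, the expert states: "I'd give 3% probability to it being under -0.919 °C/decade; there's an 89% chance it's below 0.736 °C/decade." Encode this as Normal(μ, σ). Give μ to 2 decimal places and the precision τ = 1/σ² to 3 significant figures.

μ = 0.08, τ = 3.53

The p-quantile of Normal(μ,σ) is μ + z_p·σ, with z_{0.03} = -1.881 and z_{0.89} = 1.227.
Eliminate σ: μ = (z₂·x₁ − z₁·x₂)/(z₂ − z₁) = (1.227·-0.919 − (-1.881)·0.736)/3.107 = 0.08.
Then σ = (x₂ − x₁)/(z₂ − z₁) = (0.736 − -0.919)/3.107 = 0.53.
Precision τ = 1/σ² = 1/0.5326² = 3.53.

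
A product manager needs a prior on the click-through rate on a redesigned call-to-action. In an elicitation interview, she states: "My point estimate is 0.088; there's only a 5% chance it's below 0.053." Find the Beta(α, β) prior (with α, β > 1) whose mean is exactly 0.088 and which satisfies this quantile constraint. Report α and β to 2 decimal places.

α ≈ 12.83, β ≈ 132.96

With mean 0.088 fixed, write α = 0.088s, β = 0.912s where s = α+β.
Need P(θ < 0.053) = 0.05 under Beta(0.088s, 0.912s). Normal approximation: (q−m)/√(m(1−m)/s) ≈ z_{0.05} = -1.64, so s ≈ 0.088·0.912·(-1.64)²/(0.053−0.088)² = 177.3.
At s = 177.3: P(θ<0.053) ≈ 0.034. Adjusting to match 0.05 gives s ≈ 145.79.
So α = 0.088·145.79 ≈ 12.83, β = 0.912·145.79 ≈ 132.96.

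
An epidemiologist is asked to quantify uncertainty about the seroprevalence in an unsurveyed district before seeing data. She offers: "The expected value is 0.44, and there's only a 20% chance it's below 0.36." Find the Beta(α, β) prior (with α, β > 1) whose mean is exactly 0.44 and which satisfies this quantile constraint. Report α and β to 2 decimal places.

α ≈ 12.17, β ≈ 15.49

With mean 0.44 fixed, write α = 0.44s, β = 0.56s where s = α+β.
Need P(θ < 0.36) = 0.2 under Beta(0.44s, 0.56s). Normal approximation: (q−m)/√(m(1−m)/s) ≈ z_{0.2} = -0.842, so s ≈ 0.44·0.56·(-0.842)²/(0.36−0.44)² = 27.3.
At s = 27.3: P(θ<0.36) ≈ 0.202. Adjusting to match 0.2 gives s ≈ 27.66.
So α = 0.44·27.66 ≈ 12.17, β = 0.56·27.66 ≈ 15.49.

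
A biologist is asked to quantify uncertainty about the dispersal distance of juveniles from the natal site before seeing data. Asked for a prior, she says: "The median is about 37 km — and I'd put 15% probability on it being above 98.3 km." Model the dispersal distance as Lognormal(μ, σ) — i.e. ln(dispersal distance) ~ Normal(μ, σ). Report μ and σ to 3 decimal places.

μ ≈ 3.611, σ ≈ 0.943

If T ~ Lognormal(μ,σ) then ln T ~ Normal(μ,σ), so the p-quantile of ln T is μ + z_p·σ.
ln(37) = 3.611 and ln(98.3) = 4.588; z_{0.5} = 0, z_{0.85} = 1.036.
σ = (4.588 − 3.611)/(1.036 − (0)) = 0.943.
μ = 3.611 − (0)·0.943 = 3.611.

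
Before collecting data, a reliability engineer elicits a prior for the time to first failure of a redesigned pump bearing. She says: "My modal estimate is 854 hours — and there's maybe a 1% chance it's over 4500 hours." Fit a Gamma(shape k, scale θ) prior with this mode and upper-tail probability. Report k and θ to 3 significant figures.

Gamma(k,θ) with k>1 has mode (k−1)θ, so θ = 854/(k−1).
Need P(X < 4500) = 0.99 with θ tied to k this way. Start at k = 2, θ = 854: P(X<4500) ≈ 0.968.
Too low — raise k to concentrate. Iterating converges to k ≈ 2.4.
Then θ = 854/(2.4−1) ≈ 611.

k ≈ 2.4, θ ≈ 611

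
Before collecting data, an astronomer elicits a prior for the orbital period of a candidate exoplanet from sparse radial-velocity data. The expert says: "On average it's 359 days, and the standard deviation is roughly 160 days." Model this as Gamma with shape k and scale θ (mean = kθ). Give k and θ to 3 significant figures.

For Gamma(k, scale θ): mean = kθ, variance = kθ², so CV = 1/√k.
CV = SD/mean = 160/359 = 0.4457, hence k = 1/CV² = 5.03.
Then θ = mean/k = 359/5.03 = 71.3.

k ≈ 5.03, θ ≈ 71.3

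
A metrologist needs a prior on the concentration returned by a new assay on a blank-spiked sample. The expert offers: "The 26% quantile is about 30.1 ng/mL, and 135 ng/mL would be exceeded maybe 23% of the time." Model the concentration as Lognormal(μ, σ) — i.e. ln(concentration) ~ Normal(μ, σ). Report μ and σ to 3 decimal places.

μ ≈ 4.103, σ ≈ 1.086

If T ~ Lognormal(μ,σ) then ln T ~ Normal(μ,σ), so the p-quantile of ln T is μ + z_p·σ.
ln(30.1) = 3.405 and ln(135) = 4.905; z_{0.26} = -0.6433, z_{0.77} = 0.7388.
σ = (4.905 − 3.405)/(0.7388 − (-0.6433)) = 1.086.
μ = 3.405 − (-0.6433)·1.086 = 4.103.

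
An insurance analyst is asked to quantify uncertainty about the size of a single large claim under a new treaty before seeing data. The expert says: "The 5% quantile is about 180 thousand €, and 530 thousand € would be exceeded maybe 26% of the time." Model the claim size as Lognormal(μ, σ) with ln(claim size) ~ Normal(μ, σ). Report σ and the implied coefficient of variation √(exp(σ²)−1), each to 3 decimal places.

σ ≈ 0.472, CV ≈ 0.499

If T ~ Lognormal(μ,σ) then ln T ~ Normal(μ,σ), so the p-quantile of ln T is μ + z_p·σ.
ln(180) = 5.193 and ln(530) = 6.273; z_{0.05} = -1.645, z_{0.74} = 0.6433.
σ = (6.273 − 5.193)/(0.6433 − (-1.645)) = 0.472.
μ = 5.193 − (-1.645)·0.472 = 5.969.
CV = √(exp(σ²)−1) = √(exp(0.2227)−1) = 0.499.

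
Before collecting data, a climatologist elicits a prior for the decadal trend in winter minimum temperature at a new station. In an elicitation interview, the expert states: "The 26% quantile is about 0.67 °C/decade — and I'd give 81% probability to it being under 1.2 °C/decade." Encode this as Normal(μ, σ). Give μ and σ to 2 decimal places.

μ = 0.89, σ = 0.35

For Normal(μ,σ), the p-quantile is μ + z_p·σ. Here z_{0.26} = -0.6433, z_{0.81} = 0.8779.
So 0.67 = μ − 0.6433σ and 1.2 = μ + 0.8779σ.
Subtracting: σ = (1.2 − 0.67)/(0.8779 − (-0.6433)) = 0.35.
Then μ = 0.67 − (-0.6433)·0.35 = 0.89.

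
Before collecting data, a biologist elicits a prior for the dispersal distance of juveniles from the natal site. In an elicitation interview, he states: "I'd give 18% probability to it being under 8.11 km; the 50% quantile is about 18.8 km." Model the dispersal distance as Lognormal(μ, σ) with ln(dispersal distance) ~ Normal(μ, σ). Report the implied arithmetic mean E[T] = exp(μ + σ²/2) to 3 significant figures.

E[T] ≈ 28.7 km

If T ~ Lognormal(μ,σ) then ln T ~ Normal(μ,σ), so the p-quantile of ln T is μ + z_p·σ.
ln(8.11) = 2.093 and ln(18.8) = 2.934; z_{0.18} = -0.9154, z_{0.5} = 0.
σ = (2.934 − 2.093)/(0 − (-0.9154)) = 0.918.
μ = 2.093 − (-0.9154)·0.918 = 2.934.
E[T] = exp(μ + σ²/2) = exp(2.934 + 0.4218) = 28.7 km.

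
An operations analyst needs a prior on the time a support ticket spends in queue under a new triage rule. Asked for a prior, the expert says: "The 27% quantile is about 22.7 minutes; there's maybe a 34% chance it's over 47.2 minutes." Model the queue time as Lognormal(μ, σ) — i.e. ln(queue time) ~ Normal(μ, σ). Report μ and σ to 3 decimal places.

If T ~ Lognormal(μ,σ) then ln T ~ Normal(μ,σ), so the p-quantile of ln T is μ + z_p·σ.
ln(22.7) = 3.122 and ln(47.2) = 3.854; z_{0.27} = -0.6128, z_{0.66} = 0.4125.
σ = (3.854 − 3.122)/(0.4125 − (-0.6128)) = 0.714.
μ = 3.122 − (-0.6128)·0.714 = 3.560.

μ ≈ 3.560, σ ≈ 0.714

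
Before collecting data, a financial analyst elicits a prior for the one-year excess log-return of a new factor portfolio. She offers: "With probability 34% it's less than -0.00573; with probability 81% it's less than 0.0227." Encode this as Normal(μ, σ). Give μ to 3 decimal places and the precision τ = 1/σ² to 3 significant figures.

The p-quantile of Normal(μ,σ) is μ + z_p·σ, with z_{0.34} = -0.4125 and z_{0.81} = 0.8779.
Eliminate σ: μ = (z₂·x₁ − z₁·x₂)/(z₂ − z₁) = (0.8779·-0.00573 − (-0.4125)·0.0227)/1.29 = 0.003.
Then σ = (x₂ − x₁)/(z₂ − z₁) = (0.0227 − -0.00573)/1.29 = 0.022.
Precision τ = 1/σ² = 1/0.02203² = 2060.

μ = 0.003, τ = 2060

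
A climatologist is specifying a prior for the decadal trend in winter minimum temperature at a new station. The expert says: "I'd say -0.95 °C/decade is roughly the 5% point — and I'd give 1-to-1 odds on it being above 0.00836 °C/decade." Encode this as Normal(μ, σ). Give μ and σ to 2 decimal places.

μ = 0.01, σ = 0.58

For Normal(μ,σ), the p-quantile is μ + z_p·σ. Here z_{0.05} = -1.645, z_{0.5} = 0.
So -0.95 = μ − 1.645σ and 0.00836 = μ + 0σ.
Subtracting: σ = (0.00836 − -0.95)/(0 − (-1.645)) = 0.58.
Then μ = -0.95 − (-1.645)·0.58 = 0.01.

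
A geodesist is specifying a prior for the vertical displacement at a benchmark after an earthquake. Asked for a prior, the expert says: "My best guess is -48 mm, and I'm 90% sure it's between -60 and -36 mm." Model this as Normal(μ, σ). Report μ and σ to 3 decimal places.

A symmetric 90% interval runs μ ± z·σ with z = 1.645.
Half-width = 12, so σ = 12/1.645 = 7.295.
μ is the stated best guess, -48.000.

μ = -48.000, σ = 7.295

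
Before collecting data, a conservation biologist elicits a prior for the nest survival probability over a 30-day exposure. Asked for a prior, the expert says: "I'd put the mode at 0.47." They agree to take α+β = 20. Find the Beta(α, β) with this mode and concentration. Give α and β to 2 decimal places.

α = 9.46, β = 10.54

For α,β > 1 the Beta mode is (α−1)/(α+β−2). With α+β = 20, the mode is (α−1)/18.
Set (α−1)/18 = 0.47 → α = 1 + 0.47·18 = 9.46.
β = 20 − α = 10.54.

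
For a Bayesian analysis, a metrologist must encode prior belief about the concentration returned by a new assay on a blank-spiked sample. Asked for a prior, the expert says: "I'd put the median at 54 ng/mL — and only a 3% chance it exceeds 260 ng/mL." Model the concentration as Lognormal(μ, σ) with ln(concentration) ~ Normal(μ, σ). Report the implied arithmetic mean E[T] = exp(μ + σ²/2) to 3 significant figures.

E[T] ≈ 76.6 ng/mL

If T ~ Lognormal(μ,σ) then ln T ~ Normal(μ,σ), so the p-quantile of ln T is μ + z_p·σ.
ln(54) = 3.989 and ln(260) = 5.561; z_{0.5} = 0, z_{0.97} = 1.881.
σ = (5.561 − 3.989)/(1.881 − (0)) = 0.836.
μ = 3.989 − (0)·0.836 = 3.989.
E[T] = exp(μ + σ²/2) = exp(3.989 + 0.3492) = 76.6 ng/mL.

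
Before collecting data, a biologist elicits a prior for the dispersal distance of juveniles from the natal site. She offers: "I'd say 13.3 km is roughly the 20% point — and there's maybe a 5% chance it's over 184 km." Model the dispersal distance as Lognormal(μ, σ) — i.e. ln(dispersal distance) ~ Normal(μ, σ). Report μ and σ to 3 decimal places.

μ ≈ 3.477, σ ≈ 1.057

If T ~ Lognormal(μ,σ) then ln T ~ Normal(μ,σ), so the p-quantile of ln T is μ + z_p·σ.
ln(13.3) = 2.588 and ln(184) = 5.215; z_{0.2} = -0.8416, z_{0.95} = 1.645.
σ = (5.215 − 2.588)/(1.645 − (-0.8416)) = 1.057.
μ = 2.588 − (-0.8416)·1.057 = 3.477.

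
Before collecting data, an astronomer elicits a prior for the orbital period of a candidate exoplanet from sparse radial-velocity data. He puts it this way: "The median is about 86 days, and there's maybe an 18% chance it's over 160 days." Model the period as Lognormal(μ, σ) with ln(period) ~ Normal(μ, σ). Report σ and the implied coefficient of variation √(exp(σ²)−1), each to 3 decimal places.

If T ~ Lognormal(μ,σ) then ln T ~ Normal(μ,σ), so the p-quantile of ln T is μ + z_p·σ.
ln(86) = 4.454 and ln(160) = 5.075; z_{0.5} = 0, z_{0.82} = 0.9154.
σ = (5.075 − 4.454)/(0.9154 − (0)) = 0.678.
μ = 4.454 − (0)·0.678 = 4.454.
CV = √(exp(σ²)−1) = √(exp(0.4600)−1) = 0.764.

σ ≈ 0.678, CV ≈ 0.764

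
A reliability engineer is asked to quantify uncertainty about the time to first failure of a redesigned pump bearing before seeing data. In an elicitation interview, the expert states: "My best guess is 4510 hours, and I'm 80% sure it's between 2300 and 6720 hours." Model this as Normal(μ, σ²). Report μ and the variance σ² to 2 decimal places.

A symmetric 80% interval runs μ ± z·σ with z = 1.282.
Half-width = 2210, so σ = 2210/1.282 = 1724.472 and σ² = 2973804.24.
μ is the stated best guess, 4510.00.

μ = 4510.00, σ² = 2973804.24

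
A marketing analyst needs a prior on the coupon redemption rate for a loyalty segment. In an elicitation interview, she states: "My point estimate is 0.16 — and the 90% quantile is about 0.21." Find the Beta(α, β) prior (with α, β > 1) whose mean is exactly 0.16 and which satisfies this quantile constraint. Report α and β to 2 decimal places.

With mean 0.16 fixed, write α = 0.16s, β = 0.84s where s = α+β.
Need P(θ < 0.21) = 0.9 under Beta(0.16s, 0.84s). Normal approximation: (q−m)/√(m(1−m)/s) ≈ z_{0.9} = 1.28, so s ≈ 0.16·0.84·(1.28)²/(0.21−0.16)² = 88.3.
At s = 88.3: P(θ<0.21) ≈ 0.895. Adjusting to match 0.9 gives s ≈ 92.83.
So α = 0.16·92.83 ≈ 14.85, β = 0.84·92.83 ≈ 77.98.

α ≈ 14.85, β ≈ 77.98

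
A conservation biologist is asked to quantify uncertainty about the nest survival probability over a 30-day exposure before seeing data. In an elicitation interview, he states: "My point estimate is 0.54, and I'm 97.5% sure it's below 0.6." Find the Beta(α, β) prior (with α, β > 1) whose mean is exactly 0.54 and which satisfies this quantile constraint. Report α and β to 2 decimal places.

With mean 0.54 fixed, write α = 0.54s, β = 0.46s where s = α+β.
Need P(θ < 0.6) = 0.975 under Beta(0.54s, 0.46s). Normal approximation: (q−m)/√(m(1−m)/s) ≈ z_{0.975} = 1.96, so s ≈ 0.54·0.46·(1.96)²/(0.6−0.54)² = 265.1.
At s = 265.1: P(θ<0.6) ≈ 0.976. Adjusting to match 0.975 gives s ≈ 261.08.
So α = 0.54·261.08 ≈ 140.99, β = 0.46·261.08 ≈ 120.10.

α ≈ 140.99, β ≈ 120.10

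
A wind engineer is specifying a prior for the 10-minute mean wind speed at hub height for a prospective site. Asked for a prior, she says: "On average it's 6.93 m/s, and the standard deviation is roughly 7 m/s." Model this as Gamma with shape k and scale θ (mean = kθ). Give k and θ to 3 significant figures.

k ≈ 0.98, θ ≈ 7.07

For Gamma(k, scale θ): mean = kθ, variance = kθ², so CV = 1/√k.
CV = SD/mean = 7/6.93 = 1.01, hence k = 1/CV² = 0.98.
Then θ = mean/k = 6.93/0.98 = 7.07.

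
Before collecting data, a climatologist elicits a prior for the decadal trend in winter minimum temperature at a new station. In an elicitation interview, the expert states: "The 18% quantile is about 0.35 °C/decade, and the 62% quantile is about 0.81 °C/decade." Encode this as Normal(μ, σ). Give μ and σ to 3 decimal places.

The p-quantile of Normal(μ,σ) is μ + z_p·σ, with z_{0.18} = -0.9154 and z_{0.62} = 0.3055.
Eliminate σ: μ = (z₂·x₁ − z₁·x₂)/(z₂ − z₁) = (0.3055·0.35 − (-0.9154)·0.81)/1.221 = 0.695.
Then σ = (x₂ − x₁)/(z₂ − z₁) = (0.81 − 0.35)/1.221 = 0.377.

μ = 0.695, σ = 0.377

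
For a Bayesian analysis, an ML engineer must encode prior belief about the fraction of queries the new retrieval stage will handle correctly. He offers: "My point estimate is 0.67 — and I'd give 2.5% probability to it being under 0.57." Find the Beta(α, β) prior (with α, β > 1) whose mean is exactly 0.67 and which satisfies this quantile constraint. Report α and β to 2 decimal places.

α ≈ 60.19, β ≈ 29.65

With mean 0.67 fixed, write α = 0.67s, β = 0.33s where s = α+β.
Need P(θ < 0.57) = 0.025 under Beta(0.67s, 0.33s). Normal approximation: (q−m)/√(m(1−m)/s) ≈ z_{0.025} = -1.96, so s ≈ 0.67·0.33·(-1.96)²/(0.57−0.67)² = 84.9.
At s = 84.9: P(θ<0.57) ≈ 0.028. Adjusting to match 0.025 gives s ≈ 89.84.
So α = 0.67·89.84 ≈ 60.19, β = 0.33·89.84 ≈ 29.65.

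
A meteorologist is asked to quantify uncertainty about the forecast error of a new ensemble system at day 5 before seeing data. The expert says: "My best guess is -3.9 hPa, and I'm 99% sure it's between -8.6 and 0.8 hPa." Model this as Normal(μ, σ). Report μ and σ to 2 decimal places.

μ = -3.90, σ = 1.82

A symmetric 99% interval runs μ ± z·σ with z = 2.576.
Half-width = 4.7, so σ = 4.7/2.576 = 1.82.
μ is the stated best guess, -3.90.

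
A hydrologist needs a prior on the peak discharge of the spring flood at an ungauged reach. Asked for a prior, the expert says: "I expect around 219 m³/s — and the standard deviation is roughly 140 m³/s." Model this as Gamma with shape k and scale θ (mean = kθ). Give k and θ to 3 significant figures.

For Gamma(k, scale θ): mean = kθ, variance = kθ², so CV = 1/√k.
CV = SD/mean = 140/219 = 0.6393, hence k = 1/CV² = 2.45.
Then θ = mean/k = 219/2.45 = 89.5.

k ≈ 2.45, θ ≈ 89.5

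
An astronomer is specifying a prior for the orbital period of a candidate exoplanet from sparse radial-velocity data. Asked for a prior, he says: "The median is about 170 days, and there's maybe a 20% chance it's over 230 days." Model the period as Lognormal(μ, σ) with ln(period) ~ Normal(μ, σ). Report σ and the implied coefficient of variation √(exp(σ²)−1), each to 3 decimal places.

If T ~ Lognormal(μ,σ) then ln T ~ Normal(μ,σ), so the p-quantile of ln T is μ + z_p·σ.
ln(170) = 5.136 and ln(230) = 5.438; z_{0.5} = 0, z_{0.8} = 0.8416.
σ = (5.438 − 5.136)/(0.8416 − (0)) = 0.359.
μ = 5.136 − (0)·0.359 = 5.136.
CV = √(exp(σ²)−1) = √(exp(0.1290)−1) = 0.371.

σ ≈ 0.359, CV ≈ 0.371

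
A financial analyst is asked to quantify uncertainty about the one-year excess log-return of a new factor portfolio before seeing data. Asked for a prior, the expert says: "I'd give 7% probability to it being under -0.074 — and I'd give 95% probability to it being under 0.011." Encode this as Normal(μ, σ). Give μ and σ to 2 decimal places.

The p-quantile of Normal(μ,σ) is μ + z_p·σ, with z_{0.07} = -1.476 and z_{0.95} = 1.645.
Eliminate σ: μ = (z₂·x₁ − z₁·x₂)/(z₂ − z₁) = (1.645·-0.074 − (-1.476)·0.011)/3.121 = -0.03.
Then σ = (x₂ − x₁)/(z₂ − z₁) = (0.011 − -0.074)/3.121 = 0.03.

μ = -0.03, σ = 0.03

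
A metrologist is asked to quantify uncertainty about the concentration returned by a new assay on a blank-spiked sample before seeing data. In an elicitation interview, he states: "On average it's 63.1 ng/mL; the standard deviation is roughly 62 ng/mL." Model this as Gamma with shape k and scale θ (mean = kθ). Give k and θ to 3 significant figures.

k ≈ 1.04, θ ≈ 60.9

For Gamma(k, scale θ): mean = kθ, variance = kθ², so CV = 1/√k.
CV = SD/mean = 62/63.1 = 0.9826, hence k = 1/CV² = 1.04.
Then θ = mean/k = 63.1/1.04 = 60.9.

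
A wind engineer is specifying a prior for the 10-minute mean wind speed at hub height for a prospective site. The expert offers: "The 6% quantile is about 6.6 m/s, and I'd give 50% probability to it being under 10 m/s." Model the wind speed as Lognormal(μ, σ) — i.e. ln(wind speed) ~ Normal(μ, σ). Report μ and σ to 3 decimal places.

μ ≈ 2.303, σ ≈ 0.267

If T ~ Lognormal(μ,σ) then ln T ~ Normal(μ,σ), so the p-quantile of ln T is μ + z_p·σ.
ln(6.6) = 1.887 and ln(10) = 2.303; z_{0.06} = -1.555, z_{0.5} = 0.
σ = (2.303 − 1.887)/(0 − (-1.555)) = 0.267.
μ = 1.887 − (-1.555)·0.267 = 2.303.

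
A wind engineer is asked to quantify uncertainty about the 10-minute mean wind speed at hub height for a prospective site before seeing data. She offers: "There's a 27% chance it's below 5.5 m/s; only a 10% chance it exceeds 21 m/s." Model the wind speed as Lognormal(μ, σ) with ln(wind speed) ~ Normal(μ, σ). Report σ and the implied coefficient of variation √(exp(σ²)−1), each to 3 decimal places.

σ ≈ 0.707, CV ≈ 0.806

If T ~ Lognormal(μ,σ) then ln T ~ Normal(μ,σ), so the p-quantile of ln T is μ + z_p·σ.
ln(5.5) = 1.705 and ln(21) = 3.045; z_{0.27} = -0.6128, z_{0.9} = 1.282.
σ = (3.045 − 1.705)/(1.282 − (-0.6128)) = 0.707.
μ = 1.705 − (-0.6128)·0.707 = 2.138.
CV = √(exp(σ²)−1) = √(exp(0.5002)−1) = 0.806.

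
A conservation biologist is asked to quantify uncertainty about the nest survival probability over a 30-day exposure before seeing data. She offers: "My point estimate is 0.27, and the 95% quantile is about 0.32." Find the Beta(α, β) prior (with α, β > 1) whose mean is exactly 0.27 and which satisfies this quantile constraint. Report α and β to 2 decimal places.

With mean 0.27 fixed, write α = 0.27s, β = 0.73s where s = α+β.
Need P(θ < 0.32) = 0.95 under Beta(0.27s, 0.73s). Normal approximation: (q−m)/√(m(1−m)/s) ≈ z_{0.95} = 1.64, so s ≈ 0.27·0.73·(1.64)²/(0.32−0.27)² = 213.3.
At s = 213.3: P(θ<0.32) ≈ 0.946. Adjusting to match 0.95 gives s ≈ 222.60.
So α = 0.27·222.60 ≈ 60.10, β = 0.73·222.60 ≈ 162.50.

α ≈ 60.10, β ≈ 162.50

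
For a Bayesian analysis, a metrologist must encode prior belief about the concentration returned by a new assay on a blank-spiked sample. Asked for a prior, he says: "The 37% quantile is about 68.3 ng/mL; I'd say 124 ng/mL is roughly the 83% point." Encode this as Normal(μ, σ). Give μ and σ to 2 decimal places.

μ = 82.67, σ = 43.31

For Normal(μ,σ), the p-quantile is μ + z_p·σ. Here z_{0.37} = -0.3319, z_{0.83} = 0.9542.
So 68.3 = μ − 0.3319σ and 124 = μ + 0.9542σ.
Subtracting: σ = (124 − 68.3)/(0.9542 − (-0.3319)) = 43.31.
Then μ = 68.3 − (-0.3319)·43.31 = 82.67.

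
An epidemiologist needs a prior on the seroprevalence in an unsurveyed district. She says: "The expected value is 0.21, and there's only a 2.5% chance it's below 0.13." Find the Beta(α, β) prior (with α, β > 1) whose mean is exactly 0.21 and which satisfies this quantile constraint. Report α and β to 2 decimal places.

α ≈ 17.47, β ≈ 65.72

With mean 0.21 fixed, write α = 0.21s, β = 0.79s where s = α+β.
Need P(θ < 0.13) = 0.025 under Beta(0.21s, 0.79s). Normal approximation: (q−m)/√(m(1−m)/s) ≈ z_{0.025} = -1.96, so s ≈ 0.21·0.79·(-1.96)²/(0.13−0.21)² = 99.6.
At s = 99.6: P(θ<0.13) ≈ 0.016. Adjusting to match 0.025 gives s ≈ 83.20.
So α = 0.21·83.20 ≈ 17.47, β = 0.79·83.20 ≈ 65.72.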